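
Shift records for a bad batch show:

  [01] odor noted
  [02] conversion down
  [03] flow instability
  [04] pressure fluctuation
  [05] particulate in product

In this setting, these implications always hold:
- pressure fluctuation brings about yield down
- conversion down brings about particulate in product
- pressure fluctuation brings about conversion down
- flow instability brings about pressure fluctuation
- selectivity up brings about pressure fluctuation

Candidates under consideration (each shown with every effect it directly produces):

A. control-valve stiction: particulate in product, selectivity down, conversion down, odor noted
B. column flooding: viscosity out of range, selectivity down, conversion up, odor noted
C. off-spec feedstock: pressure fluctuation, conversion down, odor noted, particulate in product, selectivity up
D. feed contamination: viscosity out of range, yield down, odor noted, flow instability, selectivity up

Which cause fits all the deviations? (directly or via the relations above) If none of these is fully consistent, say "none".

For each candidate, compare predicted effects to what was observed:
(A) control-valve stiction — odor noted ✓; conversion down ✓; flow instability ✗; pressure fluctuation ✗; particulate in product ✓
(B) column flooding — fails on conversion down, flow instability, pressure fluctuation, particulate in product (predicts conversion up, not conversion down)
(C) off-spec feedstock — odor noted ✓; conversion down ✓; flow instability ✗; pressure fluctuation ✓; particulate in product ✓
(D) feed contamination — odor noted ✓; conversion down ✓ (by selectivity up → pressure fluctuation → conversion down); flow instability ✓; pressure fluctuation ✓ (by selectivity up → pressure fluctuation); particulate in product ✓ (by selectivity up → pressure fluctuation → conversion down → particulate in product)
Only (D) is consistent with every observation.

D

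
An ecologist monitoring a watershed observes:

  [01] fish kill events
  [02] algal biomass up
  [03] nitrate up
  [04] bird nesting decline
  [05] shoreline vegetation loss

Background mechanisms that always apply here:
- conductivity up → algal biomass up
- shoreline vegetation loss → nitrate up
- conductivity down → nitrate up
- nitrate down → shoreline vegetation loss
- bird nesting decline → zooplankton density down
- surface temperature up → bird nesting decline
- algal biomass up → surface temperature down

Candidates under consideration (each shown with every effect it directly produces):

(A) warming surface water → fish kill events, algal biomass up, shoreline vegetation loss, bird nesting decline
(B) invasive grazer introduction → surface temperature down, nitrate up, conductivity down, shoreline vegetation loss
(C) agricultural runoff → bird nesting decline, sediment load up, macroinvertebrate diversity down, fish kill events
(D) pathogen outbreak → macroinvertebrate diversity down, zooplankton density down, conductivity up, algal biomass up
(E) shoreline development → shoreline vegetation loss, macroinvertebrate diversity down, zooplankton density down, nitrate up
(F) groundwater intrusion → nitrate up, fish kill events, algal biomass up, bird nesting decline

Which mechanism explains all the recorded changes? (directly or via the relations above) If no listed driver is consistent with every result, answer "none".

Checking each candidate against the observations:
(A) warming surface water — fish kill events yes; algal biomass up yes; nitrate up yes (by shoreline vegetation loss → nitrate up); bird nesting decline yes; shoreline vegetation loss yes
(B) invasive grazer introduction — does not account for fish kill events, algal biomass up, bird nesting decline
(C) agricultural runoff — fish kill events yes; algal biomass up NO; nitrate up NO; bird nesting decline yes; shoreline vegetation loss NO
(D) pathogen outbreak — fish kill events NO; algal biomass up yes; nitrate up NO; bird nesting decline NO; shoreline vegetation loss NO
(E) shoreline development — does not account for fish kill events, algal biomass up, bird nesting decline
(F) groundwater intrusion — fish kill events yes; algal biomass up yes; nitrate up yes; bird nesting decline yes; shoreline vegetation loss NO
(A) alone accounts for all the evidence.

A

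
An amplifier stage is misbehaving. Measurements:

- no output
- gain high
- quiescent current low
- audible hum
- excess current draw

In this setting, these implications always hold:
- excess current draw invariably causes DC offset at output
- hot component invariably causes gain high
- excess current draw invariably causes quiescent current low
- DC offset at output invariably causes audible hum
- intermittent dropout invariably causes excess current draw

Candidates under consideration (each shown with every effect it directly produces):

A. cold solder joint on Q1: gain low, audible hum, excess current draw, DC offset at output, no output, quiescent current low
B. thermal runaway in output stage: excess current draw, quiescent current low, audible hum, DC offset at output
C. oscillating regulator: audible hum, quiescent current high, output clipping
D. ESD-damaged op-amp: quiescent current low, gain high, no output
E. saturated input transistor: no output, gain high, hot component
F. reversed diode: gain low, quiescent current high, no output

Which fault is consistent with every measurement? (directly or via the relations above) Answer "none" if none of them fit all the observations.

none

Testing each hypothesis:
(A) cold solder joint on Q1 — no output yes; gain high NO; quiescent current low yes; audible hum yes; excess current draw yes
(B) thermal runaway in output stage — does not account for no output, gain high
(C) oscillating regulator — no output NO; gain high NO; quiescent current low NO; audible hum yes; excess current draw NO
(D) ESD-damaged op-amp — does not account for audible hum, excess current draw
(E) saturated input transistor — no output yes; gain high yes; quiescent current low NO; audible hum NO; excess current draw NO
(F) reversed diode — no output yes; gain high NO; quiescent current low NO; audible hum NO; excess current draw NO
None of the listed candidates fits everything.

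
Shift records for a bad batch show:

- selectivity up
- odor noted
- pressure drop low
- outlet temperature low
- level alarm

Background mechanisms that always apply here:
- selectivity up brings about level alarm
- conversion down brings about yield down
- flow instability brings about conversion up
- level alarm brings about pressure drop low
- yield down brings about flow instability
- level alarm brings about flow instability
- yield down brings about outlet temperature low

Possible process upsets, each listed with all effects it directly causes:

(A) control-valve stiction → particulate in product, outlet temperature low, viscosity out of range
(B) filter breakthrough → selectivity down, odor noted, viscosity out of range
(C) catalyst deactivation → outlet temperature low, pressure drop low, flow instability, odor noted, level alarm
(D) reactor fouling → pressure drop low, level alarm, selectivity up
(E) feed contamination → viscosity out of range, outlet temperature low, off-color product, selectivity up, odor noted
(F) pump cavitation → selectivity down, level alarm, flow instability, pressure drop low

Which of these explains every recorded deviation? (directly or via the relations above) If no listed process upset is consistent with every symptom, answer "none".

E

Per-candidate check:
(A) control-valve stiction — selectivity up -; odor noted -; pressure drop low -; outlet temperature low +; level alarm -
(B) filter breakthrough — selectivity up -; odor noted +; pressure drop low -; outlet temperature low -; level alarm -
(C) catalyst deactivation — does not account for selectivity up
(D) reactor fouling — does not account for odor noted, outlet temperature low
(E) feed contamination — selectivity up +; odor noted +; pressure drop low + (by selectivity up → level alarm → pressure drop low); outlet temperature low +; level alarm + (by selectivity up → level alarm)
(F) pump cavitation — fails on selectivity up, odor noted, outlet temperature low (predicts selectivity down, not selectivity up)
Only (E) is consistent with every observation.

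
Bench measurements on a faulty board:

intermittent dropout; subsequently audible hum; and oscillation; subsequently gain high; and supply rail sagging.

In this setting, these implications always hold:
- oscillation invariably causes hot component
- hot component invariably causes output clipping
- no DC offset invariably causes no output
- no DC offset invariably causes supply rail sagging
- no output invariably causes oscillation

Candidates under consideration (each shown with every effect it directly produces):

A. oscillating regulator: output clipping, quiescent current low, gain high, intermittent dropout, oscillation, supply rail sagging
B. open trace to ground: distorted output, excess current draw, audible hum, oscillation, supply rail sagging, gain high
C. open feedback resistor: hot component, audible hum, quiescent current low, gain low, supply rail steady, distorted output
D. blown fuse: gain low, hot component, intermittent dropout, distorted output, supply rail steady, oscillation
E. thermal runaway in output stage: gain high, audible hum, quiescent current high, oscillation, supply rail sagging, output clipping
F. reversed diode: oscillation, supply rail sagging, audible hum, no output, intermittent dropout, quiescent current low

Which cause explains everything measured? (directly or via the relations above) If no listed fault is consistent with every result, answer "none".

Per-candidate check:
(A) oscillating regulator — does not account for audible hum
(B) open trace to ground — intermittent dropout NO; audible hum yes; oscillation yes; gain high yes; supply rail sagging yes
(C) open feedback resistor — fails on intermittent dropout, oscillation, gain high, supply rail sagging (predicts gain low, not gain high; predicts supply rail steady, not supply rail sagging)
(D) blown fuse — fails on audible hum, gain high, supply rail sagging (predicts gain low, not gain high; predicts supply rail steady, not supply rail sagging)
(E) thermal runaway in output stage — does not account for intermittent dropout
(F) reversed diode — does not account for gain high
Every candidate fails on at least one observation.

none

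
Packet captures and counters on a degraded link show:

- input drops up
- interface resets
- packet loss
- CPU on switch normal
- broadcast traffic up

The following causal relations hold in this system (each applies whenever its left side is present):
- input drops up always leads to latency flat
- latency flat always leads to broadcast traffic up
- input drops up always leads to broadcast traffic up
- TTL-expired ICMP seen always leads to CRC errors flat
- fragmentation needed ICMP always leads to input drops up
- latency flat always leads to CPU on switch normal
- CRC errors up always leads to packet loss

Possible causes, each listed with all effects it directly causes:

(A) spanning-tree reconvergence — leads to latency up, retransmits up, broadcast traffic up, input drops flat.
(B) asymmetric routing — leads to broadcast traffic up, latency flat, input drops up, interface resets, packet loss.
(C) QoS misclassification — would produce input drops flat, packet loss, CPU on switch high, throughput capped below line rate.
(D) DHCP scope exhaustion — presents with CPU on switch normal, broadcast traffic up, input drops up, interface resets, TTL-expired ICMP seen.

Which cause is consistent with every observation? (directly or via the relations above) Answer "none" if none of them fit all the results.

B

For each candidate, compare predicted effects to what was observed:
(A) spanning-tree reconvergence — input drops up -; interface resets -; packet loss -; CPU on switch normal -; broadcast traffic up +
(B) asymmetric routing — accounts for every observation (CPU on switch normal by latency flat → CPU on switch normal)
(C) QoS misclassification — input drops up -; interface resets -; packet loss +; CPU on switch normal -; broadcast traffic up -
(D) DHCP scope exhaustion — input drops up +; interface resets +; packet loss -; CPU on switch normal +; broadcast traffic up +
(B) is the only candidate with no mismatches.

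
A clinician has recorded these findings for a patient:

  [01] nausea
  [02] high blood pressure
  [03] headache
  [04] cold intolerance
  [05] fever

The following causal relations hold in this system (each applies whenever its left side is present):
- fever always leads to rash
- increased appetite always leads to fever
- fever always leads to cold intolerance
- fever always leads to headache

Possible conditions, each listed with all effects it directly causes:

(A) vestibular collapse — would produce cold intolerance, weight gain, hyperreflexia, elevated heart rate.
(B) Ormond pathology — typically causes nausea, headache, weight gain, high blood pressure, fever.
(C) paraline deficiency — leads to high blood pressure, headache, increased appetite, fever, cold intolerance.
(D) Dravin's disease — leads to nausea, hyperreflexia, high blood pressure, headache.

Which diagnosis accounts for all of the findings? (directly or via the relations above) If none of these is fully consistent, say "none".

Per-candidate check:
(A) vestibular collapse — nausea miss; high blood pressure miss; headache miss; cold intolerance match; fever miss
(B) Ormond pathology — accounts for every observation (cold intolerance via fever → cold intolerance)
(C) paraline deficiency — nausea miss; high blood pressure match; headache match; cold intolerance match; fever match
(D) Dravin's disease — nausea match; high blood pressure match; headache match; cold intolerance miss; fever miss
(B) alone accounts for all the evidence.

B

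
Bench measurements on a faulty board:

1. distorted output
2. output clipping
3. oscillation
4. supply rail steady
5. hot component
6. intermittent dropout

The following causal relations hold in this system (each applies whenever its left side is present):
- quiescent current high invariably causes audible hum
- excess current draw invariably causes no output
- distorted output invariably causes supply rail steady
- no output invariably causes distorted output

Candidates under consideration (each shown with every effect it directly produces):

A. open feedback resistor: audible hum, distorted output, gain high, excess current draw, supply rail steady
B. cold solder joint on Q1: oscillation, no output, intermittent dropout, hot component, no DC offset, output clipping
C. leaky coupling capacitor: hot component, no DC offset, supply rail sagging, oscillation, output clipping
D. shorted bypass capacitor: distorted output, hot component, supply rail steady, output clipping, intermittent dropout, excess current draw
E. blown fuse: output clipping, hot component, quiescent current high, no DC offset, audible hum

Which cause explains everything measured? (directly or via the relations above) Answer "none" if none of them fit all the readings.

B

Checking each candidate against the observations:
(A) open feedback resistor — does not account for output clipping, oscillation, hot component, intermittent dropout
(B) cold solder joint on Q1 — distorted output + (by no output → distorted output); output clipping +; oscillation +; supply rail steady + (by no output → distorted output → supply rail steady); hot component +; intermittent dropout +
(C) leaky coupling capacitor — fails on distorted output, supply rail steady, intermittent dropout (predicts supply rail sagging, not supply rail steady)
(D) shorted bypass capacitor — does not account for oscillation
(E) blown fuse — does not account for distorted output, oscillation, supply rail steady, intermittent dropout
(B) alone accounts for all the evidence.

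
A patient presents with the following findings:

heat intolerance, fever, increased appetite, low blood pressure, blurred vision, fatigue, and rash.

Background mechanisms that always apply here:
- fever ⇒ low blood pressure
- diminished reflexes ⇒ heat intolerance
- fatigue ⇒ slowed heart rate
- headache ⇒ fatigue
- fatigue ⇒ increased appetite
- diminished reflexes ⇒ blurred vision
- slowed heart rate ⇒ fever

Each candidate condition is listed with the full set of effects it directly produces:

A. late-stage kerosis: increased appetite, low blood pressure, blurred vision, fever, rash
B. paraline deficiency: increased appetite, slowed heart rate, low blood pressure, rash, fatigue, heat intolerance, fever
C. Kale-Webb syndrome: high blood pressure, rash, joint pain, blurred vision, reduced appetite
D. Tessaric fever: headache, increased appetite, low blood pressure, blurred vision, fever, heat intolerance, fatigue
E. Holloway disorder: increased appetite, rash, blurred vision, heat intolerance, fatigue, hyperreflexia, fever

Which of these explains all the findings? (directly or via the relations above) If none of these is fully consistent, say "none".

E

Per-candidate check:
(A) late-stage kerosis — does not account for heat intolerance, fatigue
(B) paraline deficiency — heat intolerance match; fever match; increased appetite match; low blood pressure match; blurred vision miss; fatigue match; rash match
(C) Kale-Webb syndrome — heat intolerance miss; fever miss; increased appetite miss; low blood pressure miss; blurred vision match; fatigue miss; rash match
(D) Tessaric fever — heat intolerance match; fever match; increased appetite match; low blood pressure match; blurred vision match; fatigue match; rash miss
(E) Holloway disorder — accounts for every observation (low blood pressure through fever → low blood pressure)
(E) alone accounts for all the evidence.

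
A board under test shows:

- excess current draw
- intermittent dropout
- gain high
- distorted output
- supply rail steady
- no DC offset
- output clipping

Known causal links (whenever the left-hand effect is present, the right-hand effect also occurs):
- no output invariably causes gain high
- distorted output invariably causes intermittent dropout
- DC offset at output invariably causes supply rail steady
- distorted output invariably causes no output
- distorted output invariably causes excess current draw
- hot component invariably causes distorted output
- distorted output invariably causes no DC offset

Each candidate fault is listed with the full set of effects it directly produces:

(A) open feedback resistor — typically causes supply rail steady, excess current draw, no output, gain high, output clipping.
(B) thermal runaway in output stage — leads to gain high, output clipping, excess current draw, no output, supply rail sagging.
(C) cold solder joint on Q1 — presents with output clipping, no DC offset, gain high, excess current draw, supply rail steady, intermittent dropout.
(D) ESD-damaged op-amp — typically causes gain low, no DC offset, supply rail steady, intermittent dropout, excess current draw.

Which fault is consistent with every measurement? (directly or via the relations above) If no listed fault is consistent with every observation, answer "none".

none

Checking each candidate against the observations:
(A) open feedback resistor — excess current draw yes; intermittent dropout NO; gain high yes; distorted output NO; supply rail steady yes; no DC offset NO; output clipping yes
(B) thermal runaway in output stage — fails on intermittent dropout, distorted output, supply rail steady, no DC offset (predicts supply rail sagging, not supply rail steady)
(C) cold solder joint on Q1 — does not account for distorted output
(D) ESD-damaged op-amp — fails on gain high, distorted output, output clipping (predicts gain low, not gain high)
No candidate is consistent with all observations.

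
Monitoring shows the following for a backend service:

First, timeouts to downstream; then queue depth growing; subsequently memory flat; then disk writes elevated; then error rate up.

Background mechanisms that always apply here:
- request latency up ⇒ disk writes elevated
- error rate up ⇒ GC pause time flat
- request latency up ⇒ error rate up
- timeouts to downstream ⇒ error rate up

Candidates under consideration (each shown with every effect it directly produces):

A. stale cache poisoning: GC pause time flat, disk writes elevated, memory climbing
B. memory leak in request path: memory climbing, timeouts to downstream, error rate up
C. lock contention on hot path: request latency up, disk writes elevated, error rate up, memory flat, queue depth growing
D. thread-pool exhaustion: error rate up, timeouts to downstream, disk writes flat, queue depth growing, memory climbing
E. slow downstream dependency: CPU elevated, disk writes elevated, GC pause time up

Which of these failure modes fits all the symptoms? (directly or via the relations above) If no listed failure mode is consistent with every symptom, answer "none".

none

Testing each hypothesis:
(A) stale cache poisoning — fails on timeouts to downstream, queue depth growing, memory flat, error rate up (predicts memory climbing, not memory flat)
(B) memory leak in request path — timeouts to downstream ✓; queue depth growing ✗; memory flat ✗; disk writes elevated ✗; error rate up ✓
(C) lock contention on hot path — does not account for timeouts to downstream
(D) thread-pool exhaustion — timeouts to downstream ✓; queue depth growing ✓; memory flat ✗; disk writes elevated ✗; error rate up ✓
(E) slow downstream dependency — timeouts to downstream ✗; queue depth growing ✗; memory flat ✗; disk writes elevated ✓; error rate up ✗
Every candidate fails on at least one observation.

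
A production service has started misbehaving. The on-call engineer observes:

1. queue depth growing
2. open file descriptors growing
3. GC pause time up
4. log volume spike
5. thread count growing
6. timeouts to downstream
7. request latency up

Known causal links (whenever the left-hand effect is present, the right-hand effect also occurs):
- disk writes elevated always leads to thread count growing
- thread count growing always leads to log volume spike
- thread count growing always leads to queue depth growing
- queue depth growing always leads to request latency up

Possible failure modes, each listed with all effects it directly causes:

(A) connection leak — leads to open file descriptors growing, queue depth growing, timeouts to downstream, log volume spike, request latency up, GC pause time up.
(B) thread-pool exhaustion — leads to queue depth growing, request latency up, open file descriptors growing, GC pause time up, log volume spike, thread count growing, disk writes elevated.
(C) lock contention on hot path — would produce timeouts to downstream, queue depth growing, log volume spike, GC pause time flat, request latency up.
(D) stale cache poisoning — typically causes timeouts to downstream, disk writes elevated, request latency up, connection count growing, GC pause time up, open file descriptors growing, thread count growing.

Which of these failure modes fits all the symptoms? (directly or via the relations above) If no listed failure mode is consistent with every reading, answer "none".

D

For each candidate, compare predicted effects to what was observed:
(A) connection leak — queue depth growing +; open file descriptors growing +; GC pause time up +; log volume spike +; thread count growing -; timeouts to downstream +; request latency up +
(B) thread-pool exhaustion — queue depth growing +; open file descriptors growing +; GC pause time up +; log volume spike +; thread count growing +; timeouts to downstream -; request latency up +
(C) lock contention on hot path — queue depth growing +; open file descriptors growing -; GC pause time up -; log volume spike +; thread count growing -; timeouts to downstream +; request latency up +
(D) stale cache poisoning — accounts for every observation (queue depth growing by thread count growing → queue depth growing)
Only (D) is consistent with every observation.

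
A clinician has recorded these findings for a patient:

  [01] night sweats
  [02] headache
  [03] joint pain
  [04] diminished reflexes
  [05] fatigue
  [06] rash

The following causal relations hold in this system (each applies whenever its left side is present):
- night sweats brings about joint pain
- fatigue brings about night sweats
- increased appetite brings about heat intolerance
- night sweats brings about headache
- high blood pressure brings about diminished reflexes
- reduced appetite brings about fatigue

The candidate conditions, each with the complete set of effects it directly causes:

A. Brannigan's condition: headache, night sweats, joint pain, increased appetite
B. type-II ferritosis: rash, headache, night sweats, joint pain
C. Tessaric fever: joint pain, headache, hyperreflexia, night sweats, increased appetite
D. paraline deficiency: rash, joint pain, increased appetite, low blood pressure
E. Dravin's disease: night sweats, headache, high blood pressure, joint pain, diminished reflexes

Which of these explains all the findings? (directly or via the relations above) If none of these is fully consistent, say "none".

none

For each candidate, compare predicted effects to what was observed:
(A) Brannigan's condition — does not account for diminished reflexes, fatigue, rash
(B) type-II ferritosis — does not account for diminished reflexes, fatigue
(C) Tessaric fever — fails on diminished reflexes, fatigue, rash (predicts hyperreflexia, not diminished reflexes)
(D) paraline deficiency — night sweats NO; headache NO; joint pain yes; diminished reflexes NO; fatigue NO; rash yes
(E) Dravin's disease — night sweats yes; headache yes; joint pain yes; diminished reflexes yes; fatigue NO; rash NO
Every candidate fails on at least one observation.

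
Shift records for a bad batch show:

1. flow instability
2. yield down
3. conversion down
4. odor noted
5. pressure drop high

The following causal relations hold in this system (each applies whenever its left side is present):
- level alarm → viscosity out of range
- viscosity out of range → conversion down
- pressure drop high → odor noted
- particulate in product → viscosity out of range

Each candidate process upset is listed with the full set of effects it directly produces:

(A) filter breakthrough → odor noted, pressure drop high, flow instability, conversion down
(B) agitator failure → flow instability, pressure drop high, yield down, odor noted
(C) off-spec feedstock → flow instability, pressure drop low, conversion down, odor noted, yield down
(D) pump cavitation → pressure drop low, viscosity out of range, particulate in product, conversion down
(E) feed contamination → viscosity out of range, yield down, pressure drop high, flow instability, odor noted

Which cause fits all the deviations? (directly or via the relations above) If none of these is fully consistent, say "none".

E

Checking each candidate against the observations:
(A) filter breakthrough — flow instability yes; yield down NO; conversion down yes; odor noted yes; pressure drop high yes
(B) agitator failure — does not account for conversion down
(C) off-spec feedstock — fails on pressure drop high (predicts pressure drop low, not pressure drop high)
(D) pump cavitation — flow instability NO; yield down NO; conversion down yes; odor noted NO; pressure drop high NO
(E) feed contamination — accounts for every observation (conversion down through viscosity out of range → conversion down)
(E) alone accounts for all the evidence.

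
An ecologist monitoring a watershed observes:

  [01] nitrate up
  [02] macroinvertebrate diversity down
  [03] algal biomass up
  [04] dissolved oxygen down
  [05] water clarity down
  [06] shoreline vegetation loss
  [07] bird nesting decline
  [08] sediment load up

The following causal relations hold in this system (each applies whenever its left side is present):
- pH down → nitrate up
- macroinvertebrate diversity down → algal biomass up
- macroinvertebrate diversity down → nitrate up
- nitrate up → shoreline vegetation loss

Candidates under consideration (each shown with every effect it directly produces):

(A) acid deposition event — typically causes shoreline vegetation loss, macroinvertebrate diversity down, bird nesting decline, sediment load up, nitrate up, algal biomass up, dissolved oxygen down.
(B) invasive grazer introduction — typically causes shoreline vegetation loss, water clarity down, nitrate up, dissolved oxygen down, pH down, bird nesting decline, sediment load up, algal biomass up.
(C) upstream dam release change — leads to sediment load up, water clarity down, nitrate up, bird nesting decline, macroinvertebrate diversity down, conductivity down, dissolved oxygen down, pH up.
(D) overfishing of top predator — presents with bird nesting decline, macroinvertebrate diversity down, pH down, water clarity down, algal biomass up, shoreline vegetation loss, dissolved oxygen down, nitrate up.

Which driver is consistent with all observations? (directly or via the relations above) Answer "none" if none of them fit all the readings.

C

Per-candidate check:
(A) acid deposition event — nitrate up match; macroinvertebrate diversity down match; algal biomass up match; dissolved oxygen down match; water clarity down miss; shoreline vegetation loss match; bird nesting decline match; sediment load up match
(B) invasive grazer introduction — nitrate up match; macroinvertebrate diversity down miss; algal biomass up match; dissolved oxygen down match; water clarity down match; shoreline vegetation loss match; bird nesting decline match; sediment load up match
(C) upstream dam release change — nitrate up match; macroinvertebrate diversity down match; algal biomass up match (through macroinvertebrate diversity down → algal biomass up); dissolved oxygen down match; water clarity down match; shoreline vegetation loss match (through nitrate up → shoreline vegetation loss); bird nesting decline match; sediment load up match
(D) overfishing of top predator — nitrate up match; macroinvertebrate diversity down match; algal biomass up match; dissolved oxygen down match; water clarity down match; shoreline vegetation loss match; bird nesting decline match; sediment load up miss
(C) is the only candidate with no mismatches.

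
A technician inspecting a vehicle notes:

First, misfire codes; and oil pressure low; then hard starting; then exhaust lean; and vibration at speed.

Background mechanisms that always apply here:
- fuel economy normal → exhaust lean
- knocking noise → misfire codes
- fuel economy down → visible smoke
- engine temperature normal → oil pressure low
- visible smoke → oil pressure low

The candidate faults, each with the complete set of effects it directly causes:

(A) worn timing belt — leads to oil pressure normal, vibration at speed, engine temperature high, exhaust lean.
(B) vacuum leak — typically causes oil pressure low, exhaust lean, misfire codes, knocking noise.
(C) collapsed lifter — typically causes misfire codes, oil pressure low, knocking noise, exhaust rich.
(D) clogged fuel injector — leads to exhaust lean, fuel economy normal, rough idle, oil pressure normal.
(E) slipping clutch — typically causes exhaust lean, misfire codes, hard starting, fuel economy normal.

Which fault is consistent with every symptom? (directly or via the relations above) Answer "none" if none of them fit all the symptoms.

Testing each hypothesis:
(A) worn timing belt — misfire codes miss; oil pressure low miss; hard starting miss; exhaust lean match; vibration at speed match
(B) vacuum leak — misfire codes match; oil pressure low match; hard starting miss; exhaust lean match; vibration at speed miss
(C) collapsed lifter — misfire codes match; oil pressure low match; hard starting miss; exhaust lean miss; vibration at speed miss
(D) clogged fuel injector — fails on misfire codes, oil pressure low, hard starting, vibration at speed (predicts oil pressure normal, not oil pressure low)
(E) slipping clutch — misfire codes match; oil pressure low miss; hard starting match; exhaust lean match; vibration at speed miss
None of the listed candidates fits everything.

none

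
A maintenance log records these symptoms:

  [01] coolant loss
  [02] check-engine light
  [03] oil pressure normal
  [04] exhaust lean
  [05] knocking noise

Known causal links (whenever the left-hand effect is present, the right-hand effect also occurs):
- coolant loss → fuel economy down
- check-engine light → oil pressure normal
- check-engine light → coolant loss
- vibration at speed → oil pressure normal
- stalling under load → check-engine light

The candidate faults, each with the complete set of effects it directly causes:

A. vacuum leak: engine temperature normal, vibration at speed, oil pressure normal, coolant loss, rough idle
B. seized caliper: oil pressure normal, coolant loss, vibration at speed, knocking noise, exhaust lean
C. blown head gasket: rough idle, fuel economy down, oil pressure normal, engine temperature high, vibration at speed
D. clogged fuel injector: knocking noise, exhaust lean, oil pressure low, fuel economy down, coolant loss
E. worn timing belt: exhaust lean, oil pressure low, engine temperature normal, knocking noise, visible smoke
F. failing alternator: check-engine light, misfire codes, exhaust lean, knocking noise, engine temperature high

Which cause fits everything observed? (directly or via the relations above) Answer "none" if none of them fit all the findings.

Checking each candidate against the observations:
(A) vacuum leak — coolant loss +; check-engine light -; oil pressure normal +; exhaust lean -; knocking noise -
(B) seized caliper — coolant loss +; check-engine light -; oil pressure normal +; exhaust lean +; knocking noise +
(C) blown head gasket — coolant loss -; check-engine light -; oil pressure normal +; exhaust lean -; knocking noise -
(D) clogged fuel injector — fails on check-engine light, oil pressure normal (predicts oil pressure low, not oil pressure normal)
(E) worn timing belt — fails on coolant loss, check-engine light, oil pressure normal (predicts oil pressure low, not oil pressure normal)
(F) failing alternator — coolant loss + (via check-engine light → coolant loss); check-engine light +; oil pressure normal + (via check-engine light → oil pressure normal); exhaust lean +; knocking noise +
Only (F) is consistent with every observation.

F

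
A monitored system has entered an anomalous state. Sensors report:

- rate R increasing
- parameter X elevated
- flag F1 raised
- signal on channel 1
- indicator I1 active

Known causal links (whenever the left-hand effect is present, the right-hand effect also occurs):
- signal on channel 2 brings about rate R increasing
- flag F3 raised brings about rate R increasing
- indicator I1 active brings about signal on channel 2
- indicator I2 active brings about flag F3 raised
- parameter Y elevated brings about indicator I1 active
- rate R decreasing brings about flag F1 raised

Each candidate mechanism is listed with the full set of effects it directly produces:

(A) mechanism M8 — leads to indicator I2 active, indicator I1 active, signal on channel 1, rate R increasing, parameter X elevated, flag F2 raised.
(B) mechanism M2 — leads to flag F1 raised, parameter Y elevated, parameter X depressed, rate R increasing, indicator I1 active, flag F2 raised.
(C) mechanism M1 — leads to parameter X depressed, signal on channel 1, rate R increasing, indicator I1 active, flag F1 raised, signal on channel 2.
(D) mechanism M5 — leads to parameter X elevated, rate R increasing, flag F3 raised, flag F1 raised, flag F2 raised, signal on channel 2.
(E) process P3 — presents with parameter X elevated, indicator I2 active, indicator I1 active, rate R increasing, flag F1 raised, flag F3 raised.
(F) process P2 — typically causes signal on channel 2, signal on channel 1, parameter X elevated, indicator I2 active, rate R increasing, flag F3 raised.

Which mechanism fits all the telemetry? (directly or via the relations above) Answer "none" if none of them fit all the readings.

none

Testing each hypothesis:
(A) mechanism M8 — does not account for flag F1 raised
(B) mechanism M2 — rate R increasing match; parameter X elevated miss; flag F1 raised match; signal on channel 1 miss; indicator I1 active match
(C) mechanism M1 — rate R increasing match; parameter X elevated miss; flag F1 raised match; signal on channel 1 match; indicator I1 active match
(D) mechanism M5 — rate R increasing match; parameter X elevated match; flag F1 raised match; signal on channel 1 miss; indicator I1 active miss
(E) process P3 — rate R increasing match; parameter X elevated match; flag F1 raised match; signal on channel 1 miss; indicator I1 active match
(F) process P2 — does not account for flag F1 raised, indicator I1 active
None of the listed candidates fits everything.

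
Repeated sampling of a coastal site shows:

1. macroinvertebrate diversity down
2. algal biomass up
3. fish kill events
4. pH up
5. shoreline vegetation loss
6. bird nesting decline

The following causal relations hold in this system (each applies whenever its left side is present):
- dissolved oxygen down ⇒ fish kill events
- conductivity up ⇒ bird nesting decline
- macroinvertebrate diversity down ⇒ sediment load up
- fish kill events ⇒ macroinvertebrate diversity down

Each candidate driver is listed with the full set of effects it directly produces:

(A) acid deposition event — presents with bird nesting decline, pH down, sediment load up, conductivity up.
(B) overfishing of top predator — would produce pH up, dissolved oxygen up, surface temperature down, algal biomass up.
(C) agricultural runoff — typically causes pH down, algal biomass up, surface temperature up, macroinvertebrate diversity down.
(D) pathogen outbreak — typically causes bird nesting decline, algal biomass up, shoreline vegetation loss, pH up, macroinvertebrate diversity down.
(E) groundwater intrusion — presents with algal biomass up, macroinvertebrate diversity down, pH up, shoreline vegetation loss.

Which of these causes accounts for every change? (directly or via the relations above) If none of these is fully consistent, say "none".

Per-candidate check:
(A) acid deposition event — fails on macroinvertebrate diversity down, algal biomass up, fish kill events, pH up, shoreline vegetation loss (predicts pH down, not pH up)
(B) overfishing of top predator — macroinvertebrate diversity down ✗; algal biomass up ✓; fish kill events ✗; pH up ✓; shoreline vegetation loss ✗; bird nesting decline ✗
(C) agricultural runoff — fails on fish kill events, pH up, shoreline vegetation loss, bird nesting decline (predicts pH down, not pH up)
(D) pathogen outbreak — macroinvertebrate diversity down ✓; algal biomass up ✓; fish kill events ✗; pH up ✓; shoreline vegetation loss ✓; bird nesting decline ✓
(E) groundwater intrusion — does not account for fish kill events, bird nesting decline
No candidate is consistent with all observations.

none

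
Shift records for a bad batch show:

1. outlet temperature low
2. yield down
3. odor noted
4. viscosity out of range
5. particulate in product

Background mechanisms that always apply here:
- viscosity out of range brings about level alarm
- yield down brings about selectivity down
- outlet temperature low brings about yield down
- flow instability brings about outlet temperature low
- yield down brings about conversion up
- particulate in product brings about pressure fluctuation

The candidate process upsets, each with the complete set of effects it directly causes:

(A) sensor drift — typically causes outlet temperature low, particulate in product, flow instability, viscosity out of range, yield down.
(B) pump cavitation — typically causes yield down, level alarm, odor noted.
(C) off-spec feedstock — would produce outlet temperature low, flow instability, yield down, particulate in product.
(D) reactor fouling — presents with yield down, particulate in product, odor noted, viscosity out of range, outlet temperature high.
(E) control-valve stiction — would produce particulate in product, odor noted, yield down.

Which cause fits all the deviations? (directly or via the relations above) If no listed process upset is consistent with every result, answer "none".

Checking each candidate against the observations:
(A) sensor drift — does not account for odor noted
(B) pump cavitation — outlet temperature low -; yield down +; odor noted +; viscosity out of range -; particulate in product -
(C) off-spec feedstock — does not account for odor noted, viscosity out of range
(D) reactor fouling — fails on outlet temperature low (predicts outlet temperature high, not outlet temperature low)
(E) control-valve stiction — does not account for outlet temperature low, viscosity out of range
No candidate is consistent with all observations.

none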